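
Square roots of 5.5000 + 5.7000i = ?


|z| = sqrt(30.25+32.49) = 7.9209
sqrt((|z|+a)/2) = sqrt((7.9209+5.5)/2) = sqrt(6.7104) = 2.5904
sqrt((|z|-a)/2) = sqrt((7.9209-5.5)/2) = sqrt(1.2104) = 1.1002

±(2.5904 + 1.1002i) i.e. 2.5904 + 1.1002i and -2.5904 - 1.1002i


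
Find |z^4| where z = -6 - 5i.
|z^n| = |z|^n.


|z| = sqrt(36+25) = sqrt(61) = 7.8102
|z^4| = |z|^4 = (sqrt(61))^4 = 61^2 = 3721

|z^4| = 3721


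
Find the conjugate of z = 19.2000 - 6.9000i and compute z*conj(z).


z_bar = 19.2000 + 6.9000i
z*z_bar = 19.2^2 + (-6.9)^2 = 368.64 + 47.61 = 416.25

z_bar = 19.2000 + 6.9000i, z*z_bar = 416.25


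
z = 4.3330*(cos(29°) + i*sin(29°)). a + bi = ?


a = 4.3330*cos(29°) = 4.3330*0.87462 = 3.7897
b = 4.3330*sin(29°) = 4.3330*0.48481 = 2.1007

3.7897 + 2.1007i


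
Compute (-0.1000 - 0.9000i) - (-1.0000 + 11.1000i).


Real: -0.1 + 1 = 0.9
Imag: -0.9 - 11.1 = -12

0.9000 - 12.0000i


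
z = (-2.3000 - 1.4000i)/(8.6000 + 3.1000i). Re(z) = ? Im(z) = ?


Multiply by conjugate: (-2.3000 - 1.4000i)(8.6000 - 3.1000i) / (8.6^2 + 3.1^2)
Numerator real = -2.3*8.6 - (1.4)*3.1 = -24.12
Numerator imag = -1.4*8.6 - (-2.3)*3.1 = -4.91
Denominator = 83.57
Re(z) = -24.12/83.57 = -0.2886
Im(z) = -4.91/83.57 = -0.0588

Re(z) = -0.2886, Im(z) = -0.0588


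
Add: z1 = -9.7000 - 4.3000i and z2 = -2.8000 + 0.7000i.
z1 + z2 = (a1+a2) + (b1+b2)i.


Real: -9.7 - 2.8 = -12.5
Imag: -4.3 + 0.7 = -3.6

-12.5000 - 3.6000i


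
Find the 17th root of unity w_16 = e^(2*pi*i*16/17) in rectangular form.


Angle = 360*16/17 = 338.8235°
a = cos(338.8235°) = 0.9325
b = sin(338.8235°) = -0.3612

0.9325 - 0.3612i


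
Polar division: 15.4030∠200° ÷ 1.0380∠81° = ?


r = 15.4030 / 1.0380 = 14.8391
theta = 200° - 81° = 119° = 119° (mod 360)

14.8391 cis(119°)


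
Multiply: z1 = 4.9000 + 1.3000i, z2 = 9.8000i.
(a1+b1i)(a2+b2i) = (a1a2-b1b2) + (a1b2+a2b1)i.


Real = 4.9*0 - 1.3*9.8 = 0 - 12.74 = -12.74
Imag = 4.9*9.8 + 0*1.3 = 48.02 + 0 = 48.02

-12.7400 + 48.0200i


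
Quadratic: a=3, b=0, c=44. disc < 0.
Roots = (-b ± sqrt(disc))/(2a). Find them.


disc = 0^2 - 4*3*44 = 0 - 528 = -528
sqrt(|disc|) = sqrt(528) = 22.9783
Real part = 0/(2*3) = 0
Imag part = 22.9783/(2*3) = 3.8297

0 ± 3.8297i


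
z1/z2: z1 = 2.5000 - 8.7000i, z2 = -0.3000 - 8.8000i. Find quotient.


Conjugate of z2 = -0.3000 + 8.8000i
Numerator: (2.5000 - 8.7000i)(-0.3000 + 8.8000i) = 75.8100 + 24.6100i
Denominator: (-0.3)^2 + (-8.8)^2 = 77.53
Result = (75.8100 + 24.6100i)/77.53

0.9778 + 0.3174i


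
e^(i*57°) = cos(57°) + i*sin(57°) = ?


cos(57°) = 0.5446
sin(57°) = 0.8387

e^(i*57°) = 0.5446 + 0.8387i


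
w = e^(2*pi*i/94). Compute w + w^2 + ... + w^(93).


With w = e^(2*pi*i/94), all 94 of the 94th roots of unity w^0 = 1, w, ..., w^(93) sum to 0: 1 + w + ... + w^(93) = (1 - w^94)/(1 - w) = 0 since w^94 = 1, w ≠ 1.
Removing the root 1: w + w^2 + ... + w^(93) = 0 - 1 = -1

Sum = -1


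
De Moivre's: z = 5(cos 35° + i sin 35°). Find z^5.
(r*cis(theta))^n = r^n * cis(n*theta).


r^5 = 5^5 = 3125
n*theta = 5*35° = 175° = 175° (mod 360)
a = 3125*cos(175°) = -3113.1084
b = 3125*sin(175°) = 272.3617

3125 cis(175°) = -3113.1084 + 272.3617i


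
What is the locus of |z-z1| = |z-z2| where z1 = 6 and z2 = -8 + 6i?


Equal distances means the locus is the perpendicular bisector of z1 and z2.
Midpoint = ((6+(-8))/2, (0+6)/2) = (-1.0000, 3.0000)

Perpendicular bisector through (-1.0000, 3.0000)


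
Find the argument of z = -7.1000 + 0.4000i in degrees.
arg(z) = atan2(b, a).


Re = -7.1, Im = 0.4
arg = atan2(0.4, -7.1) = 176.7755 degrees

arg(z) = 176.7755 degrees


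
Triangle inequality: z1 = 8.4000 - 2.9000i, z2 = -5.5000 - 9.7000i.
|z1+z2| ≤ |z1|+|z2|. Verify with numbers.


|z1| = sqrt(8.4^2 + (-2.9)^2) = sqrt(78.97) = 8.8865
|z2| = sqrt((-5.5)^2 + (-9.7)^2) = sqrt(124.34) = 11.1508
z1+z2 = 2.9000 - 12.6000i
|z1+z2| = sqrt(167.17) = 12.9294
|z1|+|z2| = 8.8865 + 11.1508 = 20.0373

|z1+z2| = 12.9294 ≤ |z1|+|z2| = 20.0373 (verified)


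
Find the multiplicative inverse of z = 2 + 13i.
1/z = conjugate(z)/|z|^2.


|z|^2 = 4+169 = 173
1/z = (2 - 13i)/173

1/z = 0.0116 - 0.0751i


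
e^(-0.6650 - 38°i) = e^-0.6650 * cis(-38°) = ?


e^-0.6650 = 0.5143
cos(-38°) = 0.788
sin(-38°) = -0.61566
Real = 0.5143*0.788 = 0.4053
Imag = 0.5143*(-0.61566) = -0.3166

0.4053 - 0.3166i


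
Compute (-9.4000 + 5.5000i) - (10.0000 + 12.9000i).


Real: -9.4 - 10 = -19.4
Imag: 5.5 - 12.9 = -7.4

-19.4000 - 7.4000i


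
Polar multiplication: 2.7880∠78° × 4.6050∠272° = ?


r = 2.7880 * 4.6050 = 12.8387
theta = 78° + 272° = 350° = 350° (mod 360)

12.8387 cis(350°)


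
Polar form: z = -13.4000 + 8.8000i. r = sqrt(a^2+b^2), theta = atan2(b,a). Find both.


r = sqrt(179.56+77.44) = sqrt(257) = 16.0312
theta = atan2(8.8, -13.4) = 146.7064 degrees

r = 16.0312, theta = 146.7064 degrees


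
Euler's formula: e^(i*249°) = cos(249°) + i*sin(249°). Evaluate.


cos(249°) = -0.3584
sin(249°) = -0.9336

e^(i*249°) = -0.3584 - 0.9336i


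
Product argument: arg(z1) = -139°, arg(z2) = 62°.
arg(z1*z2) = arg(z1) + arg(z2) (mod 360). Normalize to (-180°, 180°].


arg(z1*z2) = -139° + 62° = -77°
Normalized to (-180°, 180°]: -77°

-77°


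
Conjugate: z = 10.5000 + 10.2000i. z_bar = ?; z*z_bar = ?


z_bar = 10.5000 - 10.2000i
z*z_bar = 10.5^2 + 10.2^2 = 110.25 + 104.04 = 214.29

z_bar = 10.5000 - 10.2000i, z*z_bar = 214.29


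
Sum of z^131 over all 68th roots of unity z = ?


The roots are w_k = w^k with w = e^(2*pi*i/68), and (w^k)^131 = (w^131)^k.
So S = 1 + u + u^2 + ... + u^(67) with u = w^131.
131 = 1*68 + 63, so 131 is not a multiple of 68: u = (w^68)^1 * w^63 = w^63 ≠ 1 (w is a primitive 68th root), while u^68 = (w^68)^131 = 1.
Geometric series: S = (1 - u^68)/(1 - u) = (1 - 1)/(1 - u) = 0

S = 0


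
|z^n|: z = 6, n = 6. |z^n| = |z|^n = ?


|z| = sqrt(36+0) = sqrt(36) = 6
|z^6| = |z|^6 = 6^6 = 46656

|z^6| = 46656


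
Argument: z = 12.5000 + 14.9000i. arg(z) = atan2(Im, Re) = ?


Re = 12.5, Im = 14.9
arg = atan2(14.9, 12.5) = 50.0058 degrees

arg(z) = 50.0058 degrees


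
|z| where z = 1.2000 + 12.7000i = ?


|z| = sqrt(1.2^2 + 12.7^2) = sqrt(1.44 + 161.29) = sqrt(162.73) = 12.7566

|z| = 12.7566


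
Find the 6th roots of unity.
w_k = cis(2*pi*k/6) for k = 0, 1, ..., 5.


The 6th roots of unity are cis(360k/6°) for k=0..5
Angle step = 360/6 = 60°
Primitive root: cis(60°)
Primitive root = 0.5000 + 0.8660i

6 roots at angles: 0°, 60°, 120°, 180°, 240°, 300°


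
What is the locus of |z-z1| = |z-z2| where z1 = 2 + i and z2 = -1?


Equal distances means the locus is the perpendicular bisector of z1 and z2.
Midpoint = ((2+(-1))/2, (1+0)/2) = (0.5000, 0.5000)

Perpendicular bisector through (0.5000, 0.5000)


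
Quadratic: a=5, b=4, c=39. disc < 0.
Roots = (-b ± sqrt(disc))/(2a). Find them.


disc = 4^2 - 4*5*39 = 16 - 780 = -764
sqrt(|disc|) = sqrt(764) = 27.6405
Real part = -4/(2*5) = -0.4000
Imag part = 27.6405/(2*5) = 2.7641

-0.4000 ± 2.7641i


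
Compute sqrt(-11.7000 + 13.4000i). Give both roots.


|z| = sqrt(136.89+179.56) = 17.7890
sqrt((|z|+a)/2) = sqrt((17.7890+(-11.7))/2) = sqrt(3.0445) = 1.7449
sqrt((|z|-a)/2) = sqrt((17.7890-(-11.7))/2) = sqrt(14.7445) = 3.8399

±(1.7449 + 3.8399i) i.e. 1.7449 + 3.8399i and -1.7449 - 3.8399i


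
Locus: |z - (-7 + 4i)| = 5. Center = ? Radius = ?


|z - z0| = r is a circle with center z0 and radius r.
Center = (-7, 4), radius = 5

Circle with center (-7, 4) and radius 5


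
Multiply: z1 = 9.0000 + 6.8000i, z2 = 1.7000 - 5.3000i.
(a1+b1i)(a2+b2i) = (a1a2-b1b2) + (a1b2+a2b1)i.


Real = 9*1.7 - 6.8*(-5.3) = 15.3 - (-36.04) = 51.34
Imag = 9*(-5.3) + 1.7*6.8 = -47.7 + 11.56 = -36.14

51.3400 - 36.1400i


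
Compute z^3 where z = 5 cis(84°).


r^3 = 5^3 = 125
n*theta = 3*84° = 252° = 252° (mod 360)
a = 125*cos(252°) = -38.6271
b = 125*sin(252°) = -118.8821

125 cis(252°) = -38.6271 - 118.8821i


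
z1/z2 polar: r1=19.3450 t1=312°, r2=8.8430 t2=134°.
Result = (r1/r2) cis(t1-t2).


r = 19.3450 / 8.8430 = 2.1876
theta = 312° - 134° = 178° = 178° (mod 360)

2.1876 cis(178°)


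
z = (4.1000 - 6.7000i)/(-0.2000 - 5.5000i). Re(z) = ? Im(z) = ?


Multiply by conjugate: (4.1000 - 6.7000i)(-0.2000 + 5.5000i) / ((-0.2)^2 + (-5.5)^2)
Numerator real = 4.1*(-0.2) - (6.7)*(-5.5) = 36.03
Numerator imag = -6.7*(-0.2) - 4.1*(-5.5) = 23.89
Denominator = 30.29
Re(z) = 36.03/30.29 = 1.1895
Im(z) = 23.89/30.29 = 0.7887

Re(z) = 1.1895, Im(z) = 0.7887


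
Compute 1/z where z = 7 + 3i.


|z|^2 = 49+9 = 58
1/z = (7 - 3i)/58

1/z = 0.1207 - 0.0517i


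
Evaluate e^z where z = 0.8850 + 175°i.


e^0.8850 = 2.4230
cos(175°) = -0.9962
sin(175°) = 0.08716
Real = 2.4230*(-0.9962) = -2.4138
Imag = 2.4230*0.08716 = 0.2112

-2.4138 + 0.2112i


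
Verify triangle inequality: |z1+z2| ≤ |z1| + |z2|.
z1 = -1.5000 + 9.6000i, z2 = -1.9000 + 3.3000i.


|z1| = sqrt((-1.5)^2 + 9.6^2) = sqrt(94.41) = 9.7165
|z2| = sqrt((-1.9)^2 + 3.3^2) = sqrt(14.5) = 3.8079
z1+z2 = -3.4000 + 12.9000i
|z1+z2| = sqrt(177.97) = 13.3405
|z1|+|z2| = 9.7165 + 3.8079 = 13.5244

|z1+z2| = 13.3405 ≤ |z1|+|z2| = 13.5244 (verified)


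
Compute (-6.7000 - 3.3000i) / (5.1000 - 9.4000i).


Conjugate of z2 = 5.1000 + 9.4000i
Numerator: (-6.7000 - 3.3000i)(5.1000 + 9.4000i) = -3.1500 - 79.8100i
Denominator: 5.1^2 + (-9.4)^2 = 114.37
Result = (-3.1500 - 79.8100i)/114.37

-0.0275 - 0.6978i


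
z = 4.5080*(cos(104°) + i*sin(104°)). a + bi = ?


a = 4.5080*cos(104°) = 4.5080*(-0.24192) = -1.0906
b = 4.5080*sin(104°) = 4.5080*0.9703 = 4.3741

-1.0906 + 4.3741i


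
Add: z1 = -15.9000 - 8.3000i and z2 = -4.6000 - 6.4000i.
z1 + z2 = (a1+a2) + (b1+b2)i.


Real: -15.9 - 4.6 = -20.5
Imag: -8.3 - 6.4 = -14.7

-20.5000 - 14.7000i


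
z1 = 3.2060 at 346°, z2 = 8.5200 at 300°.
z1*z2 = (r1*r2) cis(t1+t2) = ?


r = 3.2060 * 8.5200 = 27.3151
theta = 346° + 300° = 646° = 286° (mod 360)

27.3151 cis(286°)


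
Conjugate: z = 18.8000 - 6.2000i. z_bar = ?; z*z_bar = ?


z_bar = 18.8000 + 6.2000i
z*z_bar = 18.8^2 + (-6.2)^2 = 353.44 + 38.44 = 391.88

z_bar = 18.8000 + 6.2000i, z*z_bar = 391.88


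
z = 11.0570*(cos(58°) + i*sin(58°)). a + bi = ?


a = 11.0570*cos(58°) = 11.0570*0.52992 = 5.8593
b = 11.0570*sin(58°) = 11.0570*0.84805 = 9.3769

5.8593 + 9.3769i


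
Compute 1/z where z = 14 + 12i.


|z|^2 = 196+144 = 340
1/z = (14 - 12i)/340

1/z = 0.0412 - 0.0353i


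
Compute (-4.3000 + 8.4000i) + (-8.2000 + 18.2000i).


Real: -4.3 - 8.2 = -12.5
Imag: 8.4 + 18.2 = 26.6

-12.5000 + 26.6000i


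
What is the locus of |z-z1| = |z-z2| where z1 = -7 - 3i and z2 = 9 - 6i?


Equal distances means the locus is the perpendicular bisector of z1 and z2.
Midpoint = ((-7+9)/2, (-3+(-6))/2) = (1.0000, -4.5000)

Perpendicular bisector through (1.0000, -4.5000)


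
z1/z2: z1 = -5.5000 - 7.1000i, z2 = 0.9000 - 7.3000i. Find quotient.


Conjugate of z2 = 0.9000 + 7.3000i
Numerator: (-5.5000 - 7.1000i)(0.9000 + 7.3000i) = 46.8800 - 46.5400i
Denominator: 0.9^2 + (-7.3)^2 = 54.1
Result = (46.8800 - 46.5400i)/54.1

0.8665 - 0.8603i


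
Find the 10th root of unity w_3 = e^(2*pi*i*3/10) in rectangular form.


Angle = 360*3/10 = 108°
a = cos(108°) = -0.3090
b = sin(108°) = 0.9511

-0.3090 + 0.9511i


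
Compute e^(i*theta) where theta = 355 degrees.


cos(355°) = 0.9962
sin(355°) = -0.0872

e^(i*355°) = 0.9962 - 0.0872i


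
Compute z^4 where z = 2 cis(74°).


r^4 = 2^4 = 16
n*theta = 4*74° = 296° = 296° (mod 360)
a = 16*cos(296°) = 7.0139
b = 16*sin(296°) = -14.3807

16 cis(296°) = 7.0139 - 14.3807i


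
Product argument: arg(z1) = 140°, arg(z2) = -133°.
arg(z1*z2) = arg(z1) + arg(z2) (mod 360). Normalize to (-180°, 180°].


arg(z1*z2) = 140° - 133° = 7°
Normalized to (-180°, 180°]: 7°

7°


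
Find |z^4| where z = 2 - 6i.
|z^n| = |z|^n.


|z| = sqrt(4+36) = sqrt(40) = 6.3246
|z^4| = |z|^4 = (sqrt(40))^4 = 40^2 = 1600

|z^4| = 1600


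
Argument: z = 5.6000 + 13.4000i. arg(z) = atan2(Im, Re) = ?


Re = 5.6, Im = 13.4
arg = atan2(13.4, 5.6) = 67.3194 degrees

arg(z) = 67.3194 degrees


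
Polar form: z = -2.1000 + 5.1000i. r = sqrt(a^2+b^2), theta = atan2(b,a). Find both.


r = sqrt(4.41+26.01) = sqrt(30.42) = 5.5154
theta = atan2(5.1, -2.1) = 112.3801 degrees

r = 5.5154, theta = 112.3801 degrees


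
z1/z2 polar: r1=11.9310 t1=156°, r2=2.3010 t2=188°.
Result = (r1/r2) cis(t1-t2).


r = 11.9310 / 2.3010 = 5.1851
theta = 156° - 188° = -32° = 328° (mod 360)

5.1851 cis(328°)


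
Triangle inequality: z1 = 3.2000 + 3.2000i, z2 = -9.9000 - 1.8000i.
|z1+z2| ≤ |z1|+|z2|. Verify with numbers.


|z1| = sqrt(3.2^2 + 3.2^2) = sqrt(20.48) = 4.5255
|z2| = sqrt((-9.9)^2 + (-1.8)^2) = sqrt(101.25) = 10.0623
z1+z2 = -6.7000 + 1.4000i
|z1+z2| = sqrt(46.85) = 6.8447
|z1|+|z2| = 4.5255 + 10.0623 = 14.5878

|z1+z2| = 6.8447 ≤ |z1|+|z2| = 14.5878 (verified)


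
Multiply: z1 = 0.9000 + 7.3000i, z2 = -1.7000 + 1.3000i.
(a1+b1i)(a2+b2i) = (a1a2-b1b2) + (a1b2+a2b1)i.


Real = 0.9*(-1.7) - 7.3*1.3 = -1.53 - 9.49 = -11.02
Imag = 0.9*1.3 - (1.7)*7.3 = 1.17 - (12.41) = -11.24

-11.0200 - 11.2400i


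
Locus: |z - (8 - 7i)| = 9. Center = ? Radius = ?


|z - z0| = r is a circle with center z0 and radius r.
Center = (8, -7), radius = 9

Circle with center (8, -7) and radius 9


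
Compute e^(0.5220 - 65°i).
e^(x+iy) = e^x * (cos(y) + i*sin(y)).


e^0.5220 = 1.6854
cos(-65°) = 0.4226
sin(-65°) = -0.9063
Real = 1.6854*0.4226 = 0.7123
Imag = 1.6854*(-0.9063) = -1.5275

0.7123 - 1.5275i


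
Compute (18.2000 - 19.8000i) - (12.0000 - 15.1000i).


Real: 18.2 - 12 = 6.2
Imag: -19.8 + 15.1 = -4.7

6.2000 - 4.7000i


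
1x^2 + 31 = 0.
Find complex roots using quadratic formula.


disc = 0^2 - 4*1*31 = 0 - 124 = -124
sqrt(|disc|) = sqrt(124) = 11.1355
Real part = 0/(2*1) = 0
Imag part = 11.1355/(2*1) = 5.5678

0 ± 5.5678i


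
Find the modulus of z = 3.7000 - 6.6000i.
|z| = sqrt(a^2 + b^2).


|z| = sqrt(3.7^2 + (-6.6)^2) = sqrt(13.69 + 43.56) = sqrt(57.25) = 7.5664

|z| = 7.5664


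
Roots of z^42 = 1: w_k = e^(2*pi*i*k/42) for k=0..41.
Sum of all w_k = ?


The sum of all 42th roots of unity is 0.
Geometric series: (1 - w^42)/(1 - w) = (1-1)/(1-w) = 0 since w^42 = 1, w ≠ 1.
Alternatively: coefficient of z^41 in z^42 - 1 is 0.

0


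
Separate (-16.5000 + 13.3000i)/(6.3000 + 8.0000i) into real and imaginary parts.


Multiply by conjugate: (-16.5000 + 13.3000i)(6.3000 - 8.0000i) / (6.3^2 + 8^2)
Numerator real = -16.5*6.3 + 13.3*8 = 2.45
Numerator imag = 13.3*6.3 - (-16.5)*8 = 215.79
Denominator = 103.69
Re(z) = 2.45/103.69 = 0.0236
Im(z) = 215.79/103.69 = 2.0811

Re(z) = 0.0236, Im(z) = 2.0811


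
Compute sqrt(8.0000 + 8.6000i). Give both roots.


|z| = sqrt(64+73.96) = 11.7456
sqrt((|z|+a)/2) = sqrt((11.7456+8)/2) = sqrt(9.8728) = 3.1421
sqrt((|z|-a)/2) = sqrt((11.7456-8)/2) = sqrt(1.8728) = 1.3685

±(3.1421 + 1.3685i) i.e. 3.1421 + 1.3685i and -3.1421 - 1.3685i


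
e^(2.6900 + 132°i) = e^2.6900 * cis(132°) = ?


e^2.6900 = 14.7317
cos(132°) = -0.66913
sin(132°) = 0.743145
Real = 14.7317*(-0.66913) = -9.8574
Imag = 14.7317*0.743145 = 10.9478

-9.8574 + 10.9478i


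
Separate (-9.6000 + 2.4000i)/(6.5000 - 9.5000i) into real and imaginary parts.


Multiply by conjugate: (-9.6000 + 2.4000i)(6.5000 + 9.5000i) / (6.5^2 + (-9.5)^2)
Numerator real = -9.6*6.5 + 2.4*(-9.5) = -85.2
Numerator imag = 2.4*6.5 - (-9.6)*(-9.5) = -75.6
Denominator = 132.5
Re(z) = -85.2/132.5 = -0.6430
Im(z) = -75.6/132.5 = -0.5706

Re(z) = -0.6430, Im(z) = -0.5706


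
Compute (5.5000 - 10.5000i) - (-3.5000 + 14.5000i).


Real: 5.5 + 3.5 = 9
Imag: -10.5 - 14.5 = -25

9.0000 - 25.0000i


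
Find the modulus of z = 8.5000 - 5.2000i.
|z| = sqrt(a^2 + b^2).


|z| = sqrt(8.5^2 + (-5.2)^2) = sqrt(72.25 + 27.04) = sqrt(99.29) = 9.9644

|z| = 9.9644


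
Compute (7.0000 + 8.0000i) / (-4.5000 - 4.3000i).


Conjugate of z2 = -4.5000 + 4.3000i
Numerator: (7.0000 + 8.0000i)(-4.5000 + 4.3000i) = -65.9000 - 5.9000i
Denominator: (-4.5)^2 + (-4.3)^2 = 38.74
Result = (-65.9000 - 5.9000i)/38.74

-1.7011 - 0.1523i


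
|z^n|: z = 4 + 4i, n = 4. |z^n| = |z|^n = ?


|z| = sqrt(16+16) = sqrt(32) = 5.6569
|z^4| = |z|^4 = (sqrt(32))^4 = 32^2 = 1024

|z^4| = 1024


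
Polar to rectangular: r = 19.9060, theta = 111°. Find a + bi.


a = 19.9060*cos(111°) = 19.9060*(-0.35837) = -7.1337
b = 19.9060*sin(111°) = 19.9060*0.9335804 = 18.5839

-7.1337 + 18.5839i


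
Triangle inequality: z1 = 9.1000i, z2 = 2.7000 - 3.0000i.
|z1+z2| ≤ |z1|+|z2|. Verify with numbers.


|z1| = sqrt(0^2 + 9.1^2) = sqrt(82.81) = 9.1000
|z2| = sqrt(2.7^2 + (-3)^2) = sqrt(16.29) = 4.0361
z1+z2 = 2.7000 + 6.1000i
|z1+z2| = sqrt(44.5) = 6.6708
|z1|+|z2| = 9.1000 + 4.0361 = 13.1361

|z1+z2| = 6.6708 ≤ |z1|+|z2| = 13.1361 (verified)


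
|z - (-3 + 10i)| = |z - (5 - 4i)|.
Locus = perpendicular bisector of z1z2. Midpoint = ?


Equal distances means the locus is the perpendicular bisector of z1 and z2.
Midpoint = ((-3+5)/2, (10+(-4))/2) = (1.0000, 3.0000)

Perpendicular bisector through (1.0000, 3.0000)


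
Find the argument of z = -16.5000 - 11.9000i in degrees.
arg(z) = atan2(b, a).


Re = -16.5, Im = -11.9
arg = atan2(-11.9, -16.5) = -144.2004 degrees

arg(z) = -144.2004 degrees


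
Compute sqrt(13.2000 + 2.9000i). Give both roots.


|z| = sqrt(174.24+8.41) = 13.5148
sqrt((|z|+a)/2) = sqrt((13.5148+13.2)/2) = sqrt(13.3574) = 3.6548
sqrt((|z|-a)/2) = sqrt((13.5148-13.2)/2) = sqrt(0.1574) = 0.3967

±(3.6548 + 0.3967i) i.e. 3.6548 + 0.3967i and -3.6548 - 0.3967i


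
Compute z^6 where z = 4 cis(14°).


r^6 = 4^6 = 4096
n*theta = 6*14° = 84° = 84° (mod 360)
a = 4096*cos(84°) = 428.1486
b = 4096*sin(84°) = 4073.5617

4096 cis(84°) = 428.1486 + 4073.5617i


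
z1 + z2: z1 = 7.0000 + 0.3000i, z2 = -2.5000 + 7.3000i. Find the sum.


Real: 7 - 2.5 = 4.5
Imag: 0.3 + 7.3 = 7.6

4.5000 + 7.6000i


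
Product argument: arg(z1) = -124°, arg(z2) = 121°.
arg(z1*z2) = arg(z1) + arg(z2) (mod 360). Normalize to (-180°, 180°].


arg(z1*z2) = -124° + 121° = -3°
Normalized to (-180°, 180°]: -3°

-3°


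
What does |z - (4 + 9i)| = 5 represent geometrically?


|z - z0| = r is a circle with center z0 and radius r.
Center = (4, 9), radius = 5

Circle with center (4, 9) and radius 5


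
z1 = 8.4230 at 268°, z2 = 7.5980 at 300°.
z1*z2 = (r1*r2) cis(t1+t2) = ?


r = 8.4230 * 7.5980 = 63.9980
theta = 268° + 300° = 568° = 208° (mod 360)

63.9980 cis(208°)


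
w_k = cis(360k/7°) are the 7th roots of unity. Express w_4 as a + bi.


Angle = 360*4/7 = 205.7143°
a = cos(205.7143°) = -0.9010
b = sin(205.7143°) = -0.4339

-0.9010 - 0.4339i


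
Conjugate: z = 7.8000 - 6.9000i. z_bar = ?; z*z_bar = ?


z_bar = 7.8000 + 6.9000i
z*z_bar = 7.8^2 + (-6.9)^2 = 60.84 + 47.61 = 108.45

z_bar = 7.8000 + 6.9000i, z*z_bar = 108.45


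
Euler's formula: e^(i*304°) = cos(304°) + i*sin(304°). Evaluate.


cos(304°) = 0.5592
sin(304°) = -0.8290

e^(i*304°) = 0.5592 - 0.8290i


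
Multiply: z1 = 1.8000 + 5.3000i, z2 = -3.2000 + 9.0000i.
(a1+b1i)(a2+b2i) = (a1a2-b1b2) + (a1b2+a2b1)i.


Real = 1.8*(-3.2) - 5.3*9 = -5.76 - 47.7 = -53.46
Imag = 1.8*9 - (3.2)*5.3 = 16.2 - (16.96) = -0.76

-53.4600 - 0.7600i


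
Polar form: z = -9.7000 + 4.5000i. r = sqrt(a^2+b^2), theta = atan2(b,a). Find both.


r = sqrt(94.09+20.25) = sqrt(114.34) = 10.6930
theta = atan2(4.5, -9.7) = 155.1126 degrees

r = 10.6930, theta = 155.1126 degrees


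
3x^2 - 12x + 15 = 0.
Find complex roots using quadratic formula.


disc = (-12)^2 - 4*3*15 = 144 - 180 = -36
sqrt(|disc|) = sqrt(36) = 6.0000
Real part = 12/(2*3) = 2.0000
Imag part = 6.0000/(2*3) = 1.0000

2.0000 ± 1.0000i


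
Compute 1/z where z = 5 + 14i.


|z|^2 = 25+196 = 221
1/z = (5 - 14i)/221

1/z = 0.0226 - 0.0633i


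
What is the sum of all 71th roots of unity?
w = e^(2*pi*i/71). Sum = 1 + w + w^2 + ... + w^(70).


The sum of all 71th roots of unity is 0.
Geometric series: (1 - w^71)/(1 - w) = (1-1)/(1-w) = 0 since w^71 = 1, w ≠ 1.
Alternatively: coefficient of z^70 in z^71 - 1 is 0.

0


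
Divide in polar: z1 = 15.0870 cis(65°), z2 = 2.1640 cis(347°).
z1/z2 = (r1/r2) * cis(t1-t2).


r = 15.0870 / 2.1640 = 6.9718
theta = 65° - 347° = -282° = 78° (mod 360)

6.9718 cis(78°)


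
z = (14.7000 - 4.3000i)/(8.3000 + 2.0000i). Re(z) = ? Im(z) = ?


Multiply by conjugate: (14.7000 - 4.3000i)(8.3000 - 2.0000i) / (8.3^2 + 2^2)
Numerator real = 14.7*8.3 - (4.3)*2 = 113.41
Numerator imag = -4.3*8.3 - 14.7*2 = -65.09
Denominator = 72.89
Re(z) = 113.41/72.89 = 1.5559
Im(z) = -65.09/72.89 = -0.8930

Re(z) = 1.5559, Im(z) = -0.8930


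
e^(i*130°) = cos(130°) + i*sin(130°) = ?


cos(130°) = -0.6428
sin(130°) = 0.7660

e^(i*130°) = -0.6428 + 0.7660i


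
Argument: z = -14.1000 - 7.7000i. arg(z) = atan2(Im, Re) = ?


Re = -14.1, Im = -7.7
arg = atan2(-7.7, -14.1) = -151.3611 degrees

arg(z) = -151.3611 degrees


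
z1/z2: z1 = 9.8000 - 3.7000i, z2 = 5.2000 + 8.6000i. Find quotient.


Conjugate of z2 = 5.2000 - 8.6000i
Numerator: (9.8000 - 3.7000i)(5.2000 - 8.6000i) = 19.1400 - 103.5200i
Denominator: 5.2^2 + 8.6^2 = 101
Result = (19.1400 - 103.5200i)/101

0.1895 - 1.0250i


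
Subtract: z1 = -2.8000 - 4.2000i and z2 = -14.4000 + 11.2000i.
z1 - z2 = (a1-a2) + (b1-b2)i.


Real: -2.8 + 14.4 = 11.6
Imag: -4.2 - 11.2 = -15.4

11.6000 - 15.4000i


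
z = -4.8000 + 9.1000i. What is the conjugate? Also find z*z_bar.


z_bar = -4.8000 - 9.1000i
z*z_bar = (-4.8)^2 + 9.1^2 = 23.04 + 82.81 = 105.85

z_bar = -4.8000 - 9.1000i, z*z_bar = 105.85


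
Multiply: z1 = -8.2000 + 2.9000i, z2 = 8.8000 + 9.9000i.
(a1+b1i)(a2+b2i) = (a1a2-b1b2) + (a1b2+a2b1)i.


Real = -8.2*8.8 - 2.9*9.9 = -72.16 - 28.71 = -100.87
Imag = -8.2*9.9 + 8.8*2.9 = -81.18 + 25.52 = -55.66

-100.8700 - 55.6600i


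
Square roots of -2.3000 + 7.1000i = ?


|z| = sqrt(5.29+50.41) = 7.4632
sqrt((|z|+a)/2) = sqrt((7.4632+(-2.3))/2) = sqrt(2.5816) = 1.6067
sqrt((|z|-a)/2) = sqrt((7.4632-(-2.3))/2) = sqrt(4.8816) = 2.2094

±(1.6067 + 2.2094i) i.e. 1.6067 + 2.2094i and -1.6067 - 2.2094i


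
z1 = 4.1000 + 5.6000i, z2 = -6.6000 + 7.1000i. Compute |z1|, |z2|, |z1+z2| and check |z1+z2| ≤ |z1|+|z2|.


|z1| = sqrt(4.1^2 + 5.6^2) = sqrt(48.17) = 6.9405
|z2| = sqrt((-6.6)^2 + 7.1^2) = sqrt(93.97) = 9.6938
z1+z2 = -2.5000 + 12.7000i
|z1+z2| = sqrt(167.54) = 12.9437
|z1|+|z2| = 6.9405 + 9.6938 = 16.6343

|z1+z2| = 12.9437 ≤ |z1|+|z2| = 16.6343 (verified)


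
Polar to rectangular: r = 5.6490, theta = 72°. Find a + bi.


a = 5.6490*cos(72°) = 5.6490*0.309017 = 1.7456
b = 5.6490*sin(72°) = 5.6490*0.95106 = 5.3725

1.7456 + 5.3725i


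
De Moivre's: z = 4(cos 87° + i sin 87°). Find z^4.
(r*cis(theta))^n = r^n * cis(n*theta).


r^4 = 4^4 = 256
n*theta = 4*87° = 348° = 348° (mod 360)
a = 256*cos(348°) = 250.4058
b = 256*sin(348°) = -53.2254

256 cis(348°) = 250.4058 - 53.2254i


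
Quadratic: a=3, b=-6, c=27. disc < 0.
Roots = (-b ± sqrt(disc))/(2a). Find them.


disc = (-6)^2 - 4*3*27 = 36 - 324 = -288
sqrt(|disc|) = sqrt(288) = 16.9706
Real part = 6/(2*3) = 1.0000
Imag part = 16.9706/(2*3) = 2.8284

1.0000 ± 2.8284i


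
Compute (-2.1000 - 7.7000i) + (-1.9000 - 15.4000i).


Real: -2.1 - 1.9 = -4
Imag: -7.7 - 15.4 = -23.1

-4.0000 - 23.1000i


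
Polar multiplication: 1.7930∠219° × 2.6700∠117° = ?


r = 1.7930 * 2.6700 = 4.7873
theta = 219° + 117° = 336° = 336° (mod 360)

4.7873 cis(336°)


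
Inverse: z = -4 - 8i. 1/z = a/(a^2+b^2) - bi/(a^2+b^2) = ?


|z|^2 = 16+64 = 80
1/z = (-4 + 8i)/80

1/z = -0.0500 + 0.1000i


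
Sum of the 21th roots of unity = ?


The sum of all 21th roots of unity is 0.
Geometric series: (1 - w^21)/(1 - w) = (1-1)/(1-w) = 0 since w^21 = 1, w ≠ 1.
Alternatively: coefficient of z^20 in z^21 - 1 is 0.

0


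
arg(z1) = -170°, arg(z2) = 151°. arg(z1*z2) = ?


arg(z1*z2) = -170° + 151° = -19°
Normalized to (-180°, 180°]: -19°

-19°


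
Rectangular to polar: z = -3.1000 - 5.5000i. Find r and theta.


r = sqrt(9.61+30.25) = sqrt(39.86) = 6.3135
theta = atan2(-5.5, -3.1) = -119.4072 degrees

r = 6.3135, theta = -119.4072 degrees


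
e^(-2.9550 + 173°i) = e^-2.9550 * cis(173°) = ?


e^-2.9550 = 0.0521
cos(173°) = -0.9925
sin(173°) = 0.12187
Real = 0.0521*(-0.9925) = -0.0517
Imag = 0.0521*0.12187 = 0.0063

-0.0517 + 0.0063i


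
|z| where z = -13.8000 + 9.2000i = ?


|z| = sqrt((-13.8)^2 + 9.2^2) = sqrt(190.44 + 84.64) = sqrt(275.08) = 16.5855

|z| = 16.5855


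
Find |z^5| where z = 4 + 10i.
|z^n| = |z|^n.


|z| = sqrt(16+100) = sqrt(116) = 10.7703
|z^5| = |z|^5 = (sqrt(116))^5 = 116^2 * sqrt(116) = 13456*sqrt(116)

|z^5| = 13456*sqrt(116) ≈ 144925.5553


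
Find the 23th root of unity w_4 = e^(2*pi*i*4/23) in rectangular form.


Angle = 360*4/23 = 62.6087°
a = cos(62.6087°) = 0.4601
b = sin(62.6087°) = 0.8879

0.4601 + 0.8879i


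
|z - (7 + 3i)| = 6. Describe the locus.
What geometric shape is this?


|z - z0| = r is a circle with center z0 and radius r.
Center = (7, 3), radius = 6

Circle with center (7, 3) and radius 6


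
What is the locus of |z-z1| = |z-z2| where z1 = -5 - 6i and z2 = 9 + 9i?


Equal distances means the locus is the perpendicular bisector of z1 and z2.
Midpoint = ((-5+9)/2, (-6+9)/2) = (2.0000, 1.5000)

Perpendicular bisector through (2.0000, 1.5000)


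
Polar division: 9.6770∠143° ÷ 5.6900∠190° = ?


r = 9.6770 / 5.6900 = 1.7007
theta = 143° - 190° = -47° = 313° (mod 360)

1.7007 cis(313°)


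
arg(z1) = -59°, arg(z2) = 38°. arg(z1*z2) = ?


arg(z1*z2) = -59° + 38° = -21°
Normalized to (-180°, 180°]: -21°

-21°


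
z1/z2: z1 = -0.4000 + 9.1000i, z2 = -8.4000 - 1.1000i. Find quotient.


Conjugate of z2 = -8.4000 + 1.1000i
Numerator: (-0.4000 + 9.1000i)(-8.4000 + 1.1000i) = -6.6500 - 76.8800i
Denominator: (-8.4)^2 + (-1.1)^2 = 71.77
Result = (-6.6500 - 76.8800i)/71.77

-0.0927 - 1.0712i


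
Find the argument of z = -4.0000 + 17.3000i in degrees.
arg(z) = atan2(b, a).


Re = -4, Im = 17.3
arg = atan2(17.3, -4) = 103.0188 degrees

arg(z) = 103.0188 degrees


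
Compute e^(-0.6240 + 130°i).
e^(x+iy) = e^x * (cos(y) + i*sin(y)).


e^-0.6240 = 0.5358
cos(130°) = -0.6428
sin(130°) = 0.766
Real = 0.5358*(-0.6428) = -0.3444
Imag = 0.5358*0.766 = 0.4104

-0.3444 + 0.4104i


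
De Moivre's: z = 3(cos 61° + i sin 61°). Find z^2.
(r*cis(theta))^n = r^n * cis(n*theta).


r^2 = 3^2 = 9
n*theta = 2*61° = 122° = 122° (mod 360)
a = 9*cos(122°) = -4.7693
b = 9*sin(122°) = 7.6324

9 cis(122°) = -4.7693 + 7.6324i


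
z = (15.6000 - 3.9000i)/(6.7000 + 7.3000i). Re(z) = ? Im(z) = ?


Multiply by conjugate: (15.6000 - 3.9000i)(6.7000 - 7.3000i) / (6.7^2 + 7.3^2)
Numerator real = 15.6*6.7 - (3.9)*7.3 = 76.05
Numerator imag = -3.9*6.7 - 15.6*7.3 = -140.01
Denominator = 98.18
Re(z) = 76.05/98.18 = 0.7746
Im(z) = -140.01/98.18 = -1.4261

Re(z) = 0.7746, Im(z) = -1.4261


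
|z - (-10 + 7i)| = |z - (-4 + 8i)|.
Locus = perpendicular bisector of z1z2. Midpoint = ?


Equal distances means the locus is the perpendicular bisector of z1 and z2.
Midpoint = ((-10+(-4))/2, (7+8)/2) = (-7.0000, 7.5000)

Perpendicular bisector through (-7.0000, 7.5000)


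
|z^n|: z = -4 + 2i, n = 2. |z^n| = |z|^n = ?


|z| = sqrt(16+4) = sqrt(20) = 4.4721
|z^2| = |z|^2 = (sqrt(20))^2 = 20

|z^2| = 20


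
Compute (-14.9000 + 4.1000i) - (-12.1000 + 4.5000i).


Real: -14.9 + 12.1 = -2.8
Imag: 4.1 - 4.5 = -0.4

-2.8000 - 0.4000i


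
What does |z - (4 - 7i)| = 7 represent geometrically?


|z - z0| = r is a circle with center z0 and radius r.
Center = (4, -7), radius = 7

Circle with center (4, -7) and radius 7


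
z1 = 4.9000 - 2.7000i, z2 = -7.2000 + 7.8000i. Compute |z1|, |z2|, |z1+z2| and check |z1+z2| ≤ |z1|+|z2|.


|z1| = sqrt(4.9^2 + (-2.7)^2) = sqrt(31.3) = 5.5946
|z2| = sqrt((-7.2)^2 + 7.8^2) = sqrt(112.68) = 10.6151
z1+z2 = -2.3000 + 5.1000i
|z1+z2| = sqrt(31.3) = 5.5946
|z1|+|z2| = 5.5946 + 10.6151 = 16.2097

|z1+z2| = 5.5946 ≤ |z1|+|z2| = 16.2097 (verified)


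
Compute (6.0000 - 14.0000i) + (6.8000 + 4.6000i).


Real: 6 + 6.8 = 12.8
Imag: -14 + 4.6 = -9.4

12.8000 - 9.4000i


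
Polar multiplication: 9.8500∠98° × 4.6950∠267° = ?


r = 9.8500 * 4.6950 = 46.2458
theta = 98° + 267° = 365° = 5° (mod 360)

46.2458 cis(5°)


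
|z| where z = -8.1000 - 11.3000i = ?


|z| = sqrt((-8.1)^2 + (-11.3)^2) = sqrt(65.61 + 127.69) = sqrt(193.3) = 13.9032

|z| = 13.9032


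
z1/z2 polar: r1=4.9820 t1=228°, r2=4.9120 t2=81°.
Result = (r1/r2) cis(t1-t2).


r = 4.9820 / 4.9120 = 1.0143
theta = 228° - 81° = 147° = 147° (mod 360)

1.0143 cis(147°)


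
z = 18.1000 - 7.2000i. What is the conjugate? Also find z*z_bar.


z_bar = 18.1000 + 7.2000i
z*z_bar = 18.1^2 + (-7.2)^2 = 327.61 + 51.84 = 379.45

z_bar = 18.1000 + 7.2000i, z*z_bar = 379.45


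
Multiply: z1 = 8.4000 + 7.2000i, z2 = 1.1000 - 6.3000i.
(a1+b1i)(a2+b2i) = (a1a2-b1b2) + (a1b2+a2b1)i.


Real = 8.4*1.1 - 7.2*(-6.3) = 9.24 - (-45.36) = 54.6
Imag = 8.4*(-6.3) + 1.1*7.2 = -52.92 + 7.92 = -45

54.6000 - 45.0000i


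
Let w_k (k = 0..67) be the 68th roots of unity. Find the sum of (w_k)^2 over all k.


The roots are w_k = w^k with w = e^(2*pi*i/68), and (w^k)^2 = (w^2)^k.
So S = 1 + u + u^2 + ... + u^(67) with u = w^2.
2 = 0*68 + 2, so 2 is not a multiple of 68: u = w^2 ≠ 1 (w is a primitive 68th root), while u^68 = (w^68)^2 = 1.
Geometric series: S = (1 - u^68)/(1 - u) = (1 - 1)/(1 - u) = 0

S = 0


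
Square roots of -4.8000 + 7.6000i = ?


|z| = sqrt(23.04+57.76) = 8.9889
sqrt((|z|+a)/2) = sqrt((8.9889+(-4.8))/2) = sqrt(2.0944) = 1.4472
sqrt((|z|-a)/2) = sqrt((8.9889-(-4.8))/2) = sqrt(6.8944) = 2.6257

±(1.4472 + 2.6257i) i.e. 1.4472 + 2.6257i and -1.4472 - 2.6257i


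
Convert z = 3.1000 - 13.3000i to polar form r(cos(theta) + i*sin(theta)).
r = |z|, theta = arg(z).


r = sqrt(9.61+176.89) = sqrt(186.5) = 13.6565
theta = atan2(-13.3, 3.1) = -76.8796 degrees

r = 13.6565, theta = -76.8796 degrees


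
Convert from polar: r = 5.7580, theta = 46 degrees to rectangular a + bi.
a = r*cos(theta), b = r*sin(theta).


a = 5.7580*cos(46°) = 5.7580*0.694658 = 3.9998
b = 5.7580*sin(46°) = 5.7580*0.71934 = 4.1420

3.9998 + 4.1420i


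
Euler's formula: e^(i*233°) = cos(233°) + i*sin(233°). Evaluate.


cos(233°) = -0.6018
sin(233°) = -0.7986

e^(i*233°) = -0.6018 - 0.7986i


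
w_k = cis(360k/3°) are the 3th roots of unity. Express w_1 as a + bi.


Angle = 360*1/3 = 120°
a = cos(120°) = -0.5000
b = sin(120°) = 0.8660

-0.5000 + 0.8660i


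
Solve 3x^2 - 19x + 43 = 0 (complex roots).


disc = (-19)^2 - 4*3*43 = 361 - 516 = -155
sqrt(|disc|) = sqrt(155) = 12.4499
Real part = 19/(2*3) = 3.1667
Imag part = 12.4499/(2*3) = 2.0750

3.1667 ± 2.0750i


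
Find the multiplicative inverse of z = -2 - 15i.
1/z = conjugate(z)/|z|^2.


|z|^2 = 4+225 = 229
1/z = (-2 + 15i)/229

1/z = -0.0087 + 0.0655i


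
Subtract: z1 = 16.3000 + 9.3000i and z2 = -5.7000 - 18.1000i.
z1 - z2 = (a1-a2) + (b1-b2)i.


Real: 16.3 + 5.7 = 22
Imag: 9.3 + 18.1 = 27.4

22.0000 + 27.4000i


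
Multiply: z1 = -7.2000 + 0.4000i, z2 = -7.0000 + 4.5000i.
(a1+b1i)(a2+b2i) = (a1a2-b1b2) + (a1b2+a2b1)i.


Real = -7.2*(-7) - 0.4*4.5 = 50.4 - 1.8 = 48.6
Imag = -7.2*4.5 - (7)*0.4 = -32.4 - (2.8) = -35.2

48.6000 - 35.2000i


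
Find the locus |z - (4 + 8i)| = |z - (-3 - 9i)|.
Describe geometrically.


Equal distances means the locus is the perpendicular bisector of z1 and z2.
Midpoint = ((4+(-3))/2, (8+(-9))/2) = (0.5000, -0.5000)

Perpendicular bisector through (0.5000, -0.5000)


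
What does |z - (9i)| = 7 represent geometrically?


|z - z0| = r is a circle with center z0 and radius r.
Center = (0, 9), radius = 7

Circle with center (0, 9) and radius 7


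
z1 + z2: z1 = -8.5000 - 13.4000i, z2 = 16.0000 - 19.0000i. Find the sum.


Real: -8.5 + 16 = 7.5
Imag: -13.4 - 19 = -32.4

7.5000 - 32.4000i


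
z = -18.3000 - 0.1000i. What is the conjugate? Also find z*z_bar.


z_bar = -18.3000 + 0.1000i
z*z_bar = (-18.3)^2 + (-0.1)^2 = 334.89 + 0.01 = 334.9

z_bar = -18.3000 + 0.1000i, z*z_bar = 334.9


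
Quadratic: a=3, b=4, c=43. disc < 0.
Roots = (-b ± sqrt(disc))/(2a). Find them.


disc = 4^2 - 4*3*43 = 16 - 516 = -500
sqrt(|disc|) = sqrt(500) = 22.3607
Real part = -4/(2*3) = -0.6667
Imag part = 22.3607/(2*3) = 3.7268

-0.6667 ± 3.7268i


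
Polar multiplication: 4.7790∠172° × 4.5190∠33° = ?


r = 4.7790 * 4.5190 = 21.5963
theta = 172° + 33° = 205° = 205° (mod 360)

21.5963 cis(205°)


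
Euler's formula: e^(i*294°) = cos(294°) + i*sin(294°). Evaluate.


cos(294°) = 0.4067
sin(294°) = -0.9135

e^(i*294°) = 0.4067 - 0.9135i


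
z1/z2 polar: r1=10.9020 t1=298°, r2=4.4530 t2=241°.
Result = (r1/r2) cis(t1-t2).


r = 10.9020 / 4.4530 = 2.4482
theta = 298° - 241° = 57° = 57° (mod 360)

2.4482 cis(57°)


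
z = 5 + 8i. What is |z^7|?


|z| = sqrt(25+64) = sqrt(89) = 9.4340
|z^7| = |z|^7 = (sqrt(89))^7 = 89^3 * sqrt(89) = 704969*sqrt(89)

|z^7| = 704969*sqrt(89) ≈ 6650664.2447


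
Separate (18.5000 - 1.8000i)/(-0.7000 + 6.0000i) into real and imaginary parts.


Multiply by conjugate: (18.5000 - 1.8000i)(-0.7000 - 6.0000i) / ((-0.7)^2 + 6^2)
Numerator real = 18.5*(-0.7) - (1.8)*6 = -23.75
Numerator imag = -1.8*(-0.7) - 18.5*6 = -109.74
Denominator = 36.49
Re(z) = -23.75/36.49 = -0.6509
Im(z) = -109.74/36.49 = -3.0074

Re(z) = -0.6509, Im(z) = -3.0074


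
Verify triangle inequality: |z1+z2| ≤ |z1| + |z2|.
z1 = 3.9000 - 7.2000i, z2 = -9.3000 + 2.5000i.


|z1| = sqrt(3.9^2 + (-7.2)^2) = sqrt(67.05) = 8.1884
|z2| = sqrt((-9.3)^2 + 2.5^2) = sqrt(92.74) = 9.6302
z1+z2 = -5.4000 - 4.7000i
|z1+z2| = sqrt(51.25) = 7.1589
|z1|+|z2| = 8.1884 + 9.6302 = 17.8186

|z1+z2| = 7.1589 ≤ |z1|+|z2| = 17.8186 (verified)


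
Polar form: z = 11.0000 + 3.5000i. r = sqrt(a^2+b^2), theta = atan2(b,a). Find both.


r = sqrt(121+12.25) = sqrt(133.25) = 11.5434
theta = atan2(3.5, 11) = 17.6501 degrees

r = 11.5434, theta = 17.6501 degrees


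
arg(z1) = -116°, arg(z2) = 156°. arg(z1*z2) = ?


arg(z1*z2) = -116° + 156° = 40°
Normalized to (-180°, 180°]: 40°

40°


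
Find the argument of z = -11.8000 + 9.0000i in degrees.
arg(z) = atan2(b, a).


Re = -11.8, Im = 9
arg = atan2(9, -11.8) = 142.6668 degrees

arg(z) = 142.6668 degrees


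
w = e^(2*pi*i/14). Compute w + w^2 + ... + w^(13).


With w = e^(2*pi*i/14), all 14 of the 14th roots of unity w^0 = 1, w, ..., w^(13) sum to 0: 1 + w + ... + w^(13) = (1 - w^14)/(1 - w) = 0 since w^14 = 1, w ≠ 1.
Removing the root 1: w + w^2 + ... + w^(13) = 0 - 1 = -1

Sum = -1


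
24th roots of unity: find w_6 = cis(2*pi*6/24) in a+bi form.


Angle = 360*6/24 = 90°
a = cos(90°) = 0
b = sin(90°) = 1.0000

0 + 1.0000i


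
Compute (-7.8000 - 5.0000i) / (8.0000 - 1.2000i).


Conjugate of z2 = 8.0000 + 1.2000i
Numerator: (-7.8000 - 5.0000i)(8.0000 + 1.2000i) = -56.4000 - 49.3600i
Denominator: 8^2 + (-1.2)^2 = 65.44
Result = (-56.4000 - 49.3600i)/65.44

-0.8619 - 0.7543i


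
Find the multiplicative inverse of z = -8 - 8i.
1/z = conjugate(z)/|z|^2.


|z|^2 = 64+64 = 128
1/z = (-8 + 8i)/128

1/z = -0.0625 + 0.0625i


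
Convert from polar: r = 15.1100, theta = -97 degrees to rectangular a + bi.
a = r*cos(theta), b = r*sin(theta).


a = 15.1100*cos(-97°) = 15.1100*(-0.121869) = -1.8414
b = 15.1100*sin(-97°) = 15.1100*(-0.99255) = -14.9974

-1.8414 - 14.9974i


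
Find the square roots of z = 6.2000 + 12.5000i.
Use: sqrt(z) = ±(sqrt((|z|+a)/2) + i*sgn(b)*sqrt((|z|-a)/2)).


|z| = sqrt(38.44+156.25) = 13.9531
sqrt((|z|+a)/2) = sqrt((13.9531+6.2)/2) = sqrt(10.0766) = 3.1744
sqrt((|z|-a)/2) = sqrt((13.9531-6.2)/2) = sqrt(3.8766) = 1.9689

±(3.1744 + 1.9689i) i.e. 3.1744 + 1.9689i and -3.1744 - 1.9689i


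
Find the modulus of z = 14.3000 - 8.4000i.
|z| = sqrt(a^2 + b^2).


|z| = sqrt(14.3^2 + (-8.4)^2) = sqrt(204.49 + 70.56) = sqrt(275.05) = 16.5846

|z| = 16.5846


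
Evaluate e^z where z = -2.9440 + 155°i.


e^-2.9440 = 0.05265
cos(155°) = -0.9063
sin(155°) = 0.42262
Real = 0.05265*(-0.9063) = -0.0477
Imag = 0.05265*0.42262 = 0.0223

-0.0477 + 0.0223i


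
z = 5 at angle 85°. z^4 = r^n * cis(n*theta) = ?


r^4 = 5^4 = 625
n*theta = 4*85° = 340° = 340° (mod 360)
a = 625*cos(340°) = 587.3079
b = 625*sin(340°) = -213.7626

625 cis(340°) = 587.3079 - 213.7626i


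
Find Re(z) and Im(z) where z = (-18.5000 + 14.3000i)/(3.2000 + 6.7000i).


Multiply by conjugate: (-18.5000 + 14.3000i)(3.2000 - 6.7000i) / (3.2^2 + 6.7^2)
Numerator real = -18.5*3.2 + 14.3*6.7 = 36.61
Numerator imag = 14.3*3.2 - (-18.5)*6.7 = 169.71
Denominator = 55.13
Re(z) = 36.61/55.13 = 0.6641
Im(z) = 169.71/55.13 = 3.0784

Re(z) = 0.6641, Im(z) = 3.0784


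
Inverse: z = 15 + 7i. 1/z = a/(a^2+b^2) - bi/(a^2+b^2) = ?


|z|^2 = 225+49 = 274
1/z = (15 - 7i)/274

1/z = 0.0547 - 0.0255i


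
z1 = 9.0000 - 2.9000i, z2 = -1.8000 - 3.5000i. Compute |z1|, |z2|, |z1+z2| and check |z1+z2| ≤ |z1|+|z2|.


|z1| = sqrt(9^2 + (-2.9)^2) = sqrt(89.41) = 9.4557
|z2| = sqrt((-1.8)^2 + (-3.5)^2) = sqrt(15.49) = 3.9357
z1+z2 = 7.2000 - 6.4000i
|z1+z2| = sqrt(92.8) = 9.6333
|z1|+|z2| = 9.4557 + 3.9357 = 13.3914

|z1+z2| = 9.6333 ≤ |z1|+|z2| = 13.3914 (verified)


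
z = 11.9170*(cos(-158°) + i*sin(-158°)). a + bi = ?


a = 11.9170*cos(-158°) = 11.9170*(-0.92718) = -11.0492
b = 11.9170*sin(-158°) = 11.9170*(-0.37461) = -4.4642

-11.0492 - 4.4642i


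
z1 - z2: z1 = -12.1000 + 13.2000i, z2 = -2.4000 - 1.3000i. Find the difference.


Real: -12.1 + 2.4 = -9.7
Imag: 13.2 + 1.3 = 14.5

-9.7000 + 14.5000i


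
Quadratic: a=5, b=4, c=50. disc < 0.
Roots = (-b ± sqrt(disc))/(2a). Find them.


disc = 4^2 - 4*5*50 = 16 - 1000 = -984
sqrt(|disc|) = sqrt(984) = 31.3688
Real part = -4/(2*5) = -0.4000
Imag part = 31.3688/(2*5) = 3.1369

-0.4000 ± 3.1369i


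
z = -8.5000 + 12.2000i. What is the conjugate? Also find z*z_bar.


z_bar = -8.5000 - 12.2000i
z*z_bar = (-8.5)^2 + 12.2^2 = 72.25 + 148.84 = 221.09

z_bar = -8.5000 - 12.2000i, z*z_bar = 221.09


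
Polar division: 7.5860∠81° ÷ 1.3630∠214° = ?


r = 7.5860 / 1.3630 = 5.5657
theta = 81° - 214° = -133° = 227° (mod 360)

5.5657 cis(227°)


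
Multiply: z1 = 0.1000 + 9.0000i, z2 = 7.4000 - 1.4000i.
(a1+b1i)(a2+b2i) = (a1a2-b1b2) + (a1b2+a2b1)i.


Real = 0.1*7.4 - 9*(-1.4) = 0.74 - (-12.6) = 13.34
Imag = 0.1*(-1.4) + 7.4*9 = -0.14 + 66.6 = 66.46

13.3400 + 66.4600i


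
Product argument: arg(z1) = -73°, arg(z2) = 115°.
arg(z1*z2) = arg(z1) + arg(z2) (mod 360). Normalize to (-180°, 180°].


arg(z1*z2) = -73° + 115° = 42°
Normalized to (-180°, 180°]: 42°

42°


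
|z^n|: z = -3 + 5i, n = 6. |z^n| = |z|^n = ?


|z| = sqrt(9+25) = sqrt(34) = 5.8310
|z^6| = |z|^6 = (sqrt(34))^6 = 34^3 = 39304

|z^6| = 39304


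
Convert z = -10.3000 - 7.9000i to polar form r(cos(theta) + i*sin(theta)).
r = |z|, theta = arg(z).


r = sqrt(106.09+62.41) = sqrt(168.5) = 12.9808
theta = atan2(-7.9, -10.3) = -142.5121 degrees

r = 12.9808, theta = -142.5121 degrees


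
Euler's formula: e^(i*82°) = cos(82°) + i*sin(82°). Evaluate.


cos(82°) = 0.1392
sin(82°) = 0.9903

e^(i*82°) = 0.1392 + 0.9903i
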